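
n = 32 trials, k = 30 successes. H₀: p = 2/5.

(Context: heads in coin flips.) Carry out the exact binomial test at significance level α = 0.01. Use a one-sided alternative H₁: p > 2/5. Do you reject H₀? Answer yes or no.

Exact binomial: n=32, k=30, p₀=2/5=0.4000
P(X≥30) from Σ C(n,i)·p₀^i·(1−p₀)^(n−i)
p-value (one-sided, H₁ greater) = 0.00000
At α=0.01: p < α → reject H₀

reject H₀: yes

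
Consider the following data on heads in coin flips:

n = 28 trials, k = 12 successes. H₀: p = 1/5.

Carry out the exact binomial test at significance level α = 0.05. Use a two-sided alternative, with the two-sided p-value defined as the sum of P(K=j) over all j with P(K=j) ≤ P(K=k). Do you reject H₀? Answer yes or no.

Exact binomial: n=28, k=12, p₀=1/5=0.2000
P(X=j) = C(n,j)·p₀^j·(1−p₀)^(n−j); p = Σ P(X=j) over j with P(X=j) ≤ P(X=12)
p-value (two-sided) = 0.00689
At α=0.05: p < α → reject H₀

reject H₀: yes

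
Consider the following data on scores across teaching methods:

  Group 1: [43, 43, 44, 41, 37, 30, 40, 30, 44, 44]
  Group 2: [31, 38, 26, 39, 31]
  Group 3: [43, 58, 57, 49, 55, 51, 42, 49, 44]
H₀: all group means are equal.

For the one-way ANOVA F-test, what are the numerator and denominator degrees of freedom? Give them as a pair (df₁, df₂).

degrees of freedom = [2, 21]

k = 3 groups, N = 24 total
df = (k−1, N−k) = (3−1, 24−3) = (2, 21)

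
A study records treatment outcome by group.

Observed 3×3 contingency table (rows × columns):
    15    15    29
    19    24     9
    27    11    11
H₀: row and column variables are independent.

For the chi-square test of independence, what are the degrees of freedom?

df = (r−1)(c−1) = (3−1)·(3−1) = 4

degrees of freedom = 4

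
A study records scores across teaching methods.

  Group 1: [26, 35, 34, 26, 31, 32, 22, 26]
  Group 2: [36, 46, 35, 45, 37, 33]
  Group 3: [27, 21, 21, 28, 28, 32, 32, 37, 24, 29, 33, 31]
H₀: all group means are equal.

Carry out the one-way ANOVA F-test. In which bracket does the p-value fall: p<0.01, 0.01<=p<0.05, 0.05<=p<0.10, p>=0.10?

Group means [29.00, 38.67, 28.58], grand mean 31.038
SSB = Σnᵢ(x̄ᵢ−x̄)² = 454.712; SSW = ΣΣ(x−x̄ᵢ)² = 558.250
MSB = 454.712/2 = 227.3558; MSW = 558.250/23 = 24.2717
F = MSB/MSW = 9.3671
df = (2, 23)
p-value (upper-tail) = 0.00106
→ bracket: p<0.01

p-value bracket: p<0.01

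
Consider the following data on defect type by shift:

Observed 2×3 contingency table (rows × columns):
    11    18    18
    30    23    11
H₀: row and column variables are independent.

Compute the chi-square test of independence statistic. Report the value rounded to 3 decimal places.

Row totals [47, 64], col totals [41, 41, 29], n=111
χ² = (11−17.36)²/17.36 + (18−17.36)²/17.36 + (18−12.28)²/12.28 + (30−23.64)²/23.64 + (23−23.64)²/23.64 + (11−16.72)²/16.72 = 8.7049
df = 2

test statistic = 8.705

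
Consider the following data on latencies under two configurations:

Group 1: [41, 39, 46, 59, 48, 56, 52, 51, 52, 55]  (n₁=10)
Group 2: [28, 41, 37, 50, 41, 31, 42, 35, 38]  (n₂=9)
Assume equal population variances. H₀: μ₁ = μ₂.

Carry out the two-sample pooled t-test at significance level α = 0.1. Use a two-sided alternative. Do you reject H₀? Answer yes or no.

reject H₀: yes

x̄₁=49.900, s₁=6.437, n₁=10
x̄₂=38.111, s₂=6.489, n₂=9
s_p² = [9·6.437² + 8·6.489²]/17 = 41.7523
SE = √(s_p²·(1/10+1/9)) = 2.9689
t = (49.900−38.111)/2.9689 = 3.9708
df = 17
p-value (two-sided) = 0.00099
At α=0.1: p < α → reject H₀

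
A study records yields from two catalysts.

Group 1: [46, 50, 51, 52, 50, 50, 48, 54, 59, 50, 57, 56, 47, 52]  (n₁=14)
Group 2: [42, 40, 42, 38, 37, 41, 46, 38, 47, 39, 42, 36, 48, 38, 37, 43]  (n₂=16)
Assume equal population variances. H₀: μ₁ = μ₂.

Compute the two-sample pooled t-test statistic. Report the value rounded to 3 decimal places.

x̄₁=51.571, s₁=3.777, n₁=14
x̄₂=40.875, s₂=3.704, n₂=16
s_p² = [13·3.777² + 15·3.704²]/28 = 13.9707
SE = √(s_p²·(1/14+1/16)) = 1.3679
t = (51.571−40.875)/1.3679 = 7.8198
df = 28

test statistic = 7.820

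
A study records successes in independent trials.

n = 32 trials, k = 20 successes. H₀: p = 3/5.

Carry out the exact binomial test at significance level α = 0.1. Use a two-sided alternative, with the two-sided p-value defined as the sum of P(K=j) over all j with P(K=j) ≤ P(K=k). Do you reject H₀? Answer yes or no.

reject H₀: no

Exact binomial: n=32, k=20, p₀=3/5=0.6000
P(X=j) = C(n,j)·p₀^j·(1−p₀)^(n−j); p = Σ P(X=j) over j with P(X=j) ≤ P(X=20)
p-value (two-sided) = 0.85795
At α=0.1: p ≥ α → fail to reject H₀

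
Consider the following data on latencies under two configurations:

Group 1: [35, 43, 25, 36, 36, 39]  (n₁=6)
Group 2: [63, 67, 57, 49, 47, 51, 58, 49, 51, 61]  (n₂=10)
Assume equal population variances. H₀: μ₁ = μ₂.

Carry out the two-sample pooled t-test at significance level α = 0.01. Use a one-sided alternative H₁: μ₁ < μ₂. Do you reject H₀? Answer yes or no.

x̄₁=35.667, s₁=5.989, n₁=6
x̄₂=55.300, s₂=6.865, n₂=10
s_p² = [5·5.989² + 9·6.865²]/14 = 43.1024
SE = √(s_p²·(1/6+1/10)) = 3.3903
t = (35.667−55.300)/3.3903 = -5.7911
df = 14
p-value (one-sided, H₁ less) = 0.00002
At α=0.01: p < α → reject H₀

reject H₀: yes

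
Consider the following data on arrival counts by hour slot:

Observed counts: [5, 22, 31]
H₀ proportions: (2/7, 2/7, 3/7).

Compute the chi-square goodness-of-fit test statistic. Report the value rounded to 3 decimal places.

test statistic = 11.376

n = 58; E_i = n·p_i = [16.57, 16.57, 24.86]
χ² = (5−16.57)²/16.57 + (22−16.57)²/16.57 + (31−24.86)²/24.86 = 11.3764
df = 2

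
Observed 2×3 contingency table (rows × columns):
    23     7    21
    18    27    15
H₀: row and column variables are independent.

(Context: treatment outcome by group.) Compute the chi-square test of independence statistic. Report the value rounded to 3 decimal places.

test statistic = 12.728

Row totals [51, 60], col totals [41, 34, 36], n=111
χ² = (23−18.84)²/18.84 + (7−15.62)²/15.62 + (21−16.54)²/16.54 + (18−22.16)²/22.16 + (27−18.38)²/18.38 + (15−19.46)²/19.46 = 12.7284
df = 2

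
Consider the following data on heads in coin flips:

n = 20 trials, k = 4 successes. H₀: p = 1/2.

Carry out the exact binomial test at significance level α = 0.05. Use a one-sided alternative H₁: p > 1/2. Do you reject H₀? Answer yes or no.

reject H₀: no

Exact binomial: n=20, k=4, p₀=1/2=0.5000
P(X≥4) from Σ C(n,i)·p₀^i·(1−p₀)^(n−i)
p-value (one-sided, H₁ greater) = 0.99871
At α=0.05: p ≥ α → fail to reject H₀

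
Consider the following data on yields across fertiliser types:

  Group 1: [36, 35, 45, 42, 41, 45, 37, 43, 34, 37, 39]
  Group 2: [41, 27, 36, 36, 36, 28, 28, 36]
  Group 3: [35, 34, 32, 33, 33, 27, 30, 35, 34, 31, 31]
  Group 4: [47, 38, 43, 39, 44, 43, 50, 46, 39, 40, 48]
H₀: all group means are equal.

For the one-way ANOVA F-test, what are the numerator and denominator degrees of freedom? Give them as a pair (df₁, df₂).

k = 4 groups, N = 41 total
df = (k−1, N−k) = (4−1, 41−4) = (3, 37)

degrees of freedom = [3, 37]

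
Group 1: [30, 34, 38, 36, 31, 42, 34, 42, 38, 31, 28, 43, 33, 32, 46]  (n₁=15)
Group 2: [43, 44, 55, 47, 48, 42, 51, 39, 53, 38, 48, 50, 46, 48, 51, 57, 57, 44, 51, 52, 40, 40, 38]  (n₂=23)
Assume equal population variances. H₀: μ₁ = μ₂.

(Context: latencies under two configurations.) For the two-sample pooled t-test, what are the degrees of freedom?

df = n₁ + n₂ − 2 = 15 + 23 − 2 = 36

degrees of freedom = 36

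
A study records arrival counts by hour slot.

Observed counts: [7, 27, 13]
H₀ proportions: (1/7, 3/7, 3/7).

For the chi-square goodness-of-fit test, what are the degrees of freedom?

degrees of freedom = 2

df = k − 1 = 3 − 1 = 2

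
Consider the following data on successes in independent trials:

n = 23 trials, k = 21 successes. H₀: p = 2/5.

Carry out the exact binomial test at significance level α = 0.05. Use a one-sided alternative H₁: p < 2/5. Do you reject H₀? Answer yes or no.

Exact binomial: n=23, k=21, p₀=2/5=0.4000
P(X≤21) from Σ C(n,i)·p₀^i·(1−p₀)^(n−i)
p-value (one-sided, H₁ less) = 1.00000
At α=0.05: p ≥ α → fail to reject H₀

reject H₀: no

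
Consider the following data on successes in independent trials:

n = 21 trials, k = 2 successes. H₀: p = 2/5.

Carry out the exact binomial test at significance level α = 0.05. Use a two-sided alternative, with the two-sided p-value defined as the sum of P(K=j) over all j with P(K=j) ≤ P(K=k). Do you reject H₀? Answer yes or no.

reject H₀: yes

Exact binomial: n=21, k=2, p₀=2/5=0.4000
P(X=j) = C(n,j)·p₀^j·(1−p₀)^(n−j); p = Σ P(X=j) over j with P(X=j) ≤ P(X=2)
p-value (two-sided) = 0.00321
At α=0.05: p < α → reject H₀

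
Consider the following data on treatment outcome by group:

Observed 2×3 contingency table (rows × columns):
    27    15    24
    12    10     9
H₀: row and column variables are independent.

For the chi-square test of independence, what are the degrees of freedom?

df = (r−1)(c−1) = (2−1)·(3−1) = 2

degrees of freedom = 2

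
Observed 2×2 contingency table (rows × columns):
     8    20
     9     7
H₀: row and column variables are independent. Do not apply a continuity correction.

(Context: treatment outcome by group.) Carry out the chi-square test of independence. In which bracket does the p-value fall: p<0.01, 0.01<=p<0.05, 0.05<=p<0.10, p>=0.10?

Row totals [28, 16], col totals [17, 27], n=44
χ² = (8−10.82)²/10.82 + (20−17.18)²/17.18 + (9−6.18)²/6.18 + (7−9.82)²/9.82 = 3.2901
df = 1
p-value (upper-tail) = 0.06970
→ bracket: 0.05<=p<0.10

p-value bracket: 0.05<=p<0.10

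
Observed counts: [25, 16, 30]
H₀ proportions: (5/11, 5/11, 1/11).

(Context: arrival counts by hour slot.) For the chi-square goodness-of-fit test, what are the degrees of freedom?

df = k − 1 = 3 − 1 = 2

degrees of freedom = 2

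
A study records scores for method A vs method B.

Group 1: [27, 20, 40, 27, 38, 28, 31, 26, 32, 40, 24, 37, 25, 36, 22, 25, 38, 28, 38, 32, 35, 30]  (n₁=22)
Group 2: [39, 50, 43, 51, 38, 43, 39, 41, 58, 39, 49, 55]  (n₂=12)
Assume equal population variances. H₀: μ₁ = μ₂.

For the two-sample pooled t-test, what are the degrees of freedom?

degrees of freedom = 32

df = n₁ + n₂ − 2 = 22 + 12 − 2 = 32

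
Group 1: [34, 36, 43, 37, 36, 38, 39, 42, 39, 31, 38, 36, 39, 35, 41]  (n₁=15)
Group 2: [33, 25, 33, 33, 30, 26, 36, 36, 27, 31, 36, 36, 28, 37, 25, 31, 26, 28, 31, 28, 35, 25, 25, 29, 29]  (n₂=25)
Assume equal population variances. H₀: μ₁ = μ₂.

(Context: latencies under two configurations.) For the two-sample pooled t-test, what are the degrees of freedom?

df = n₁ + n₂ − 2 = 15 + 25 − 2 = 38

degrees of freedom = 38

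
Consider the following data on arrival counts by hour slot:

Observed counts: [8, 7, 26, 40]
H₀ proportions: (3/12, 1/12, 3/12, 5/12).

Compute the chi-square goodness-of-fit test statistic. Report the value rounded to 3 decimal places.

test statistic = 10.210

n = 81; E_i = n·p_i = [20.25, 6.75, 20.25, 33.75]
χ² = (8−20.25)²/20.25 + (7−6.75)²/6.75 + (26−20.25)²/20.25 + (40−33.75)²/33.75 = 10.2099
df = 3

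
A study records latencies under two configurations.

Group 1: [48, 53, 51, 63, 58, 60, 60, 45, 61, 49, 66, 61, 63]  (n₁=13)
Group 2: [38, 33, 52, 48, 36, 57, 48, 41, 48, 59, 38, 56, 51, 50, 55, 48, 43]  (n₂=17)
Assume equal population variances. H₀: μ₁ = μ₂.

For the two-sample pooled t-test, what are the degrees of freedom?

degrees of freedom = 28

df = n₁ + n₂ − 2 = 13 + 17 − 2 = 28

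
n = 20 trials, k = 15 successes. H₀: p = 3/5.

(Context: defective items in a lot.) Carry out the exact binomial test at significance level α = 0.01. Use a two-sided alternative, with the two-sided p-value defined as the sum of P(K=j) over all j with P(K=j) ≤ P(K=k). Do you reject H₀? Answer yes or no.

reject H₀: no

Exact binomial: n=20, k=15, p₀=3/5=0.6000
P(X=j) = C(n,j)·p₀^j·(1−p₀)^(n−j); p = Σ P(X=j) over j with P(X=j) ≤ P(X=15)
p-value (two-sided) = 0.25312
At α=0.01: p ≥ α → fail to reject H₀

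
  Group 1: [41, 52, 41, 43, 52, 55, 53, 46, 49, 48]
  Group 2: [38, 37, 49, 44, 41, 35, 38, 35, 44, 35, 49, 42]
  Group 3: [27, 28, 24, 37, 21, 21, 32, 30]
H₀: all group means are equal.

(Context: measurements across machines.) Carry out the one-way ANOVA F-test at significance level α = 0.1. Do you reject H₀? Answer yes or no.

reject H₀: yes

Group means [48.00, 40.58, 27.50], grand mean 39.567
SSB = Σnᵢ(x̄ᵢ−x̄)² = 1888.450; SSW = ΣΣ(x−x̄ᵢ)² = 734.917
MSB = 1888.450/2 = 944.2250; MSW = 734.917/27 = 27.2191
F = MSB/MSW = 34.6897
df = (2, 27)
p-value (upper-tail) = 0.00000
At α=0.1: p < α → reject H₀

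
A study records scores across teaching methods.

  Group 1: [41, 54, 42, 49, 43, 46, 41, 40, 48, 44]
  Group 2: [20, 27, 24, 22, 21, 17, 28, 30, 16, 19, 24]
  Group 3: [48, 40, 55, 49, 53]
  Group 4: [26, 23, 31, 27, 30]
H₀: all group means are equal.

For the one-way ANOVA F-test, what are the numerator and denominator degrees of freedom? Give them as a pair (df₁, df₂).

degrees of freedom = [3, 27]

k = 4 groups, N = 31 total
df = (k−1, N−k) = (4−1, 31−4) = (3, 27)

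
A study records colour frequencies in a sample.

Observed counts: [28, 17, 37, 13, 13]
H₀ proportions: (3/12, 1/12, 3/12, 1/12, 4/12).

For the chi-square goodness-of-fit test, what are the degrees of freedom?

degrees of freedom = 4

df = k − 1 = 5 − 1 = 4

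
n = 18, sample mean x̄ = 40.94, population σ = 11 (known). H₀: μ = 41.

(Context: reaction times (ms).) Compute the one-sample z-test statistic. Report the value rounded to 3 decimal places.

SE = σ/√n = 11/√18 = 2.5927
z = (x̄−μ₀)/SE = (40.94−41)/2.5927 = -0.0231

test statistic = -0.023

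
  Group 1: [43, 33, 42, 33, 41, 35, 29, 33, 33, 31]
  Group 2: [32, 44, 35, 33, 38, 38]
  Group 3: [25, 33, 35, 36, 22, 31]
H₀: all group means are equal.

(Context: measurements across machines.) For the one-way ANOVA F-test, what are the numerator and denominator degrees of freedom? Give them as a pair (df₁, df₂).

degrees of freedom = [2, 19]

k = 3 groups, N = 22 total
df = (k−1, N−k) = (3−1, 22−3) = (2, 19)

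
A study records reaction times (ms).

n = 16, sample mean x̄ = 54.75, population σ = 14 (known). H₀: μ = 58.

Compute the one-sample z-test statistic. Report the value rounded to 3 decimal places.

SE = σ/√n = 14/√16 = 3.5000
z = (x̄−μ₀)/SE = (54.75−58)/3.5000 = -0.9286

test statistic = -0.929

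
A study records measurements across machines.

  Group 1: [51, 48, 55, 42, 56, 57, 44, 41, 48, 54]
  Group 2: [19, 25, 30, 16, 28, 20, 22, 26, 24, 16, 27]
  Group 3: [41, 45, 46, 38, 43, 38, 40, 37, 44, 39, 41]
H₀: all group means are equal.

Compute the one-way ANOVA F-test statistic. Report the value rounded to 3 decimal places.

test statistic = 89.438

Group means [49.60, 23.00, 41.09], grand mean 37.531
SSB = Σnᵢ(x̄ᵢ−x̄)² = 3918.660; SSW = ΣΣ(x−x̄ᵢ)² = 635.309
MSB = 3918.660/2 = 1959.3298; MSW = 635.309/29 = 21.9072
F = MSB/MSW = 89.4377
df = (2, 29)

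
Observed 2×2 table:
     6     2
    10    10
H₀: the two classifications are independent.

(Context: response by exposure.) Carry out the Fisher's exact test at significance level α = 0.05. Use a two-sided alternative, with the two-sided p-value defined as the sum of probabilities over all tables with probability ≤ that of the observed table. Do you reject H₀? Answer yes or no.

Margins: r₁=8, r₂=20, c₁=16, c₂=12, n=28
p_obs = C(8,6)·C(20,10)/C(28,16); sum pmf over tables with pmf ≤ p_obs
p-value (two-sided) = 0.40097
At α=0.05: p ≥ α → fail to reject H₀

reject H₀: no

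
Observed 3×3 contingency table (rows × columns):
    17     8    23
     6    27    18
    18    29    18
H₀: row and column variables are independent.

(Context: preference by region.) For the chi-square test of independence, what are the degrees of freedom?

degrees of freedom = 4

df = (r−1)(c−1) = (3−1)·(3−1) = 4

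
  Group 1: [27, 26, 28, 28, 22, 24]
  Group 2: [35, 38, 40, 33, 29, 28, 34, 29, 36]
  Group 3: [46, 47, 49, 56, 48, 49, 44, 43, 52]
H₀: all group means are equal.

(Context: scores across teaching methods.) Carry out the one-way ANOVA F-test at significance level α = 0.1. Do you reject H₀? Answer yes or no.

reject H₀: yes

Group means [25.83, 33.56, 48.22], grand mean 37.125
SSB = Σnᵢ(x̄ᵢ−x̄)² = 1988.014; SSW = ΣΣ(x−x̄ᵢ)² = 298.611
MSB = 1988.014/2 = 994.0069; MSW = 298.611/21 = 14.2196
F = MSB/MSW = 69.9041
df = (2, 21)
p-value (upper-tail) = 0.00000
At α=0.1: p < α → reject H₀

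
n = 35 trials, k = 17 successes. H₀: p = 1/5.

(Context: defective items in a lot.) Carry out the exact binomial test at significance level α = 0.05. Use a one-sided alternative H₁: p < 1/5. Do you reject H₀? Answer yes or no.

Exact binomial: n=35, k=17, p₀=1/5=0.2000
P(X≤17) from Σ C(n,i)·p₀^i·(1−p₀)^(n−i)
p-value (one-sided, H₁ less) = 0.99997
At α=0.05: p ≥ α → fail to reject H₀

reject H₀: no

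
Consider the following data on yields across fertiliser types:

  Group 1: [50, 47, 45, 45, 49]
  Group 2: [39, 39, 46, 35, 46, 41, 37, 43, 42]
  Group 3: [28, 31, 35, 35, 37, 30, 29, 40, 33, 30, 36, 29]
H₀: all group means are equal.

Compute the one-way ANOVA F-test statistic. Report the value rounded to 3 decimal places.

Group means [47.20, 40.89, 32.75], grand mean 38.346
SSB = Σnᵢ(x̄ᵢ−x̄)² = 825.946; SSW = ΣΣ(x−x̄ᵢ)² = 295.939
MSB = 825.946/2 = 412.9729; MSW = 295.939/23 = 12.8669
F = MSB/MSW = 32.0957
df = (2, 23)

test statistic = 32.096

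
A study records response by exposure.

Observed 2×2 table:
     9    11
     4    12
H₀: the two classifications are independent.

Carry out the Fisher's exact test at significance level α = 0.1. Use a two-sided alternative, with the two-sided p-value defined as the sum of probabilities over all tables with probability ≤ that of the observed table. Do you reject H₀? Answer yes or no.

reject H₀: no

Margins: r₁=20, r₂=16, c₁=13, c₂=23, n=36
p_obs = C(20,9)·C(16,4)/C(36,13); sum pmf over tables with pmf ≤ p_obs
p-value (two-sided) = 0.30135
At α=0.1: p ≥ α → fail to reject H₀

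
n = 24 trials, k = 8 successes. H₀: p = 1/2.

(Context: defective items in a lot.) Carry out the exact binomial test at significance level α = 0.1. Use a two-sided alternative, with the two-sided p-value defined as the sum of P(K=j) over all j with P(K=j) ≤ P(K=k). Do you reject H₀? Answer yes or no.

reject H₀: no

Exact binomial: n=24, k=8, p₀=1/2=0.5000
P(X=j) = C(n,j)·p₀^j·(1−p₀)^(n−j); p = Σ P(X=j) over j with P(X=j) ≤ P(X=8)
p-value (two-sided) = 0.15159
At α=0.1: p ≥ α → fail to reject H₀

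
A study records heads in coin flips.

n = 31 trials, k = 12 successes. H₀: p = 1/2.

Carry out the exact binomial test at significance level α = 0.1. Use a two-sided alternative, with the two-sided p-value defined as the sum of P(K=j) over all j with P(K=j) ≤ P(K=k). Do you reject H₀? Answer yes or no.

Exact binomial: n=31, k=12, p₀=1/2=0.5000
P(X=j) = C(n,j)·p₀^j·(1−p₀)^(n−j); p = Σ P(X=j) over j with P(X=j) ≤ P(X=12)
p-value (two-sided) = 0.28104
At α=0.1: p ≥ α → fail to reject H₀

reject H₀: no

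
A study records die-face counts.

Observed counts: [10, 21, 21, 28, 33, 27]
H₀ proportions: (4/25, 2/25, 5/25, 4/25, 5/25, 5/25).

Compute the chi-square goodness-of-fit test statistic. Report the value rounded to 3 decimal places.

n = 140; E_i = n·p_i = [22.40, 11.20, 28.00, 22.40, 28.00, 28.00]
χ² = (10−22.40)²/22.40 + (21−11.20)²/11.20 + (21−28.00)²/28.00 + (28−22.40)²/22.40 + (33−28.00)²/28.00 + (27−28.00)²/28.00 = 19.5179
df = 5

test statistic = 19.518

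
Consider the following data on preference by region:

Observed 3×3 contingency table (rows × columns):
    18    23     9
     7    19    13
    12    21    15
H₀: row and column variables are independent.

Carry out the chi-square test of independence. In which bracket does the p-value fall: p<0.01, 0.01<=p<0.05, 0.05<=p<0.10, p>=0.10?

p-value bracket: p>=0.10

Row totals [50, 39, 48], col totals [37, 63, 37], n=137
χ² = (18−13.50)²/13.50 + (23−22.99)²/22.99 + (9−13.50)²/13.50 + (7−10.53)²/10.53 + (19−17.93)²/17.93 + (13−10.53)²/10.53 + (12−12.96)²/12.96 + (21−22.07)²/22.07 + (15−12.96)²/12.96 = 5.2691
df = 4
p-value (upper-tail) = 0.26079
→ bracket: p>=0.10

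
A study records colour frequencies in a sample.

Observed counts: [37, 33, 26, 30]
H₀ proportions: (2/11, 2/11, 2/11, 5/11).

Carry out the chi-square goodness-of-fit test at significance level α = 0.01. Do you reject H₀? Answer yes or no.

n = 126; E_i = n·p_i = [22.91, 22.91, 22.91, 57.27]
χ² = (37−22.91)²/22.91 + (33−22.91)²/22.91 + (26−22.91)²/22.91 + (30−57.27)²/57.27 = 26.5159
df = 3
p-value (upper-tail) = 0.00001
At α=0.01: p < α → reject H₀

reject H₀: yes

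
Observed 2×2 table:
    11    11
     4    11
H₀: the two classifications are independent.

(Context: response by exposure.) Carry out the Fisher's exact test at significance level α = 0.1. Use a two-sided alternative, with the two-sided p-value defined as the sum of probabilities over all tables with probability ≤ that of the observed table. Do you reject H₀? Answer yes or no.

Margins: r₁=22, r₂=15, c₁=15, c₂=22, n=37
p_obs = C(22,11)·C(15,4)/C(37,15); sum pmf over tables with pmf ≤ p_obs
p-value (two-sided) = 0.18983
At α=0.1: p ≥ α → fail to reject H₀

reject H₀: no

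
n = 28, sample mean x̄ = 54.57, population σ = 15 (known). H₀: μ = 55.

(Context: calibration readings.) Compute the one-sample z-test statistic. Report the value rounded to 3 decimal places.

test statistic = -0.152

SE = σ/√n = 15/√28 = 2.8347
z = (x̄−μ₀)/SE = (54.57−55)/2.8347 = -0.1517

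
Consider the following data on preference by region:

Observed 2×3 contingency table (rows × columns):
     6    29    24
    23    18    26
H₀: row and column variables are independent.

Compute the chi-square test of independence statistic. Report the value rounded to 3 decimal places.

Row totals [59, 67], col totals [29, 47, 50], n=126
χ² = (6−13.58)²/13.58 + (29−22.01)²/22.01 + (24−23.41)²/23.41 + (23−15.42)²/15.42 + (18−24.99)²/24.99 + (26−26.59)²/26.59 = 12.1611
df = 2

test statistic = 12.161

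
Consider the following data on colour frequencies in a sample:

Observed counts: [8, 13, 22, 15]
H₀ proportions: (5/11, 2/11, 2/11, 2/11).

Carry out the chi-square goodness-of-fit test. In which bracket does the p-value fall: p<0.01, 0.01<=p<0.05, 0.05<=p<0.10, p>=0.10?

p-value bracket: p<0.01

n = 58; E_i = n·p_i = [26.36, 10.55, 10.55, 10.55]
χ² = (8−26.36)²/26.36 + (13−10.55)²/10.55 + (22−10.55)²/10.55 + (15−10.55)²/10.55 = 27.6862
df = 3
p-value (upper-tail) = 0.00000
→ bracket: p<0.01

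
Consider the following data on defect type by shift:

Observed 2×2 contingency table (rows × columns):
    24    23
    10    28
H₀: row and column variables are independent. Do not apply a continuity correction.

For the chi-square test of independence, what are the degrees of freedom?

df = (r−1)(c−1) = (2−1)·(2−1) = 1

degrees of freedom = 1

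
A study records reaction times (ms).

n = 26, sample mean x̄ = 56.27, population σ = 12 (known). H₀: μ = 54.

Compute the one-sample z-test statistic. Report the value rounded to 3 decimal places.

SE = σ/√n = 12/√26 = 2.3534
z = (x̄−μ₀)/SE = (56.27−54)/2.3534 = 0.9646

test statistic = 0.965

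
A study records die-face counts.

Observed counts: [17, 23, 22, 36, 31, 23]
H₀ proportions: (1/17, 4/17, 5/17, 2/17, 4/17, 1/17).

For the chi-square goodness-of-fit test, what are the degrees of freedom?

df = k − 1 = 6 − 1 = 5

degrees of freedom = 5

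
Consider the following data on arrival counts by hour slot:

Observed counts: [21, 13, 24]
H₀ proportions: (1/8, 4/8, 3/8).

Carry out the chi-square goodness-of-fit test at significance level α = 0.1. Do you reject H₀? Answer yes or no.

reject H₀: yes

n = 58; E_i = n·p_i = [7.25, 29.00, 21.75]
χ² = (21−7.25)²/7.25 + (13−29.00)²/29.00 + (24−21.75)²/21.75 = 35.1379
df = 2
p-value (upper-tail) = 0.00000
At α=0.1: p < α → reject H₀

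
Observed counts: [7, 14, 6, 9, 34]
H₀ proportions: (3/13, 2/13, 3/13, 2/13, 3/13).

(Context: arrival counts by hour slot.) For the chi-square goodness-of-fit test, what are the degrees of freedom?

df = k − 1 = 5 − 1 = 4

degrees of freedom = 4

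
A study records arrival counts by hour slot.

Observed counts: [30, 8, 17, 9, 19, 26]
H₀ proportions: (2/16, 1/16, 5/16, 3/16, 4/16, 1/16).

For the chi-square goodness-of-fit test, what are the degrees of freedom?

df = k − 1 = 6 − 1 = 5

degrees of freedom = 5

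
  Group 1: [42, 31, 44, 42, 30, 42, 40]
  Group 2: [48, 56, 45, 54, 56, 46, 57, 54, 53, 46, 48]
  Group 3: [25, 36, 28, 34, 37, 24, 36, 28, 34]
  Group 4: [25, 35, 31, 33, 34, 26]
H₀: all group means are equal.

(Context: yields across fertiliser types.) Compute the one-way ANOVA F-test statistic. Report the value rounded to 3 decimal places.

Group means [38.71, 51.18, 31.33, 30.67], grand mean 39.394
SSB = Σnᵢ(x̄ᵢ−x̄)² = 2573.481; SSW = ΣΣ(x−x̄ᵢ)² = 704.398
MSB = 2573.481/3 = 857.8268; MSW = 704.398/29 = 24.2896
F = MSB/MSW = 35.3166
df = (3, 29)

test statistic = 35.317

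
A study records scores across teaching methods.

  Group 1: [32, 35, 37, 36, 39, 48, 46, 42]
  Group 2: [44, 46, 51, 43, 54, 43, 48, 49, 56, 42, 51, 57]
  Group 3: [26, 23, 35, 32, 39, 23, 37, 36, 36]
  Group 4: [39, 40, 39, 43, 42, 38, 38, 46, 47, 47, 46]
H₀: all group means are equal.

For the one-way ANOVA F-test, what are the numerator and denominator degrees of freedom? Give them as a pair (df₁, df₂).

k = 4 groups, N = 40 total
df = (k−1, N−k) = (4−1, 40−4) = (3, 36)

degrees of freedom = [3, 36]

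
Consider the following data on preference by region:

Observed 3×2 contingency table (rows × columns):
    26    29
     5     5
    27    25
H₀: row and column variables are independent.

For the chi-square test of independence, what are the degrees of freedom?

degrees of freedom = 2

df = (r−1)(c−1) = (3−1)·(2−1) = 2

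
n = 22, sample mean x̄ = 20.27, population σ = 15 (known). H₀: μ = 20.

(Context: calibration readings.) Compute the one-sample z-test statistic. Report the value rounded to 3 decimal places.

test statistic = 0.084

SE = σ/√n = 15/√22 = 3.1980
z = (x̄−μ₀)/SE = (20.27−20)/3.1980 = 0.0844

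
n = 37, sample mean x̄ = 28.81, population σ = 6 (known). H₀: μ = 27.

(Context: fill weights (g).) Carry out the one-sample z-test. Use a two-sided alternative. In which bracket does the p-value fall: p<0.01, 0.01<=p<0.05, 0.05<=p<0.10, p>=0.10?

p-value bracket: 0.05<=p<0.10

SE = σ/√n = 6/√37 = 0.9864
z = (x̄−μ₀)/SE = (28.81−27)/0.9864 = 1.8350
p-value (two-sided) = 0.06651
→ bracket: 0.05<=p<0.10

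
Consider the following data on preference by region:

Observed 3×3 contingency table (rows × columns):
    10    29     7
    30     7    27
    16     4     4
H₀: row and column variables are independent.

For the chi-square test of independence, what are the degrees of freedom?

df = (r−1)(c−1) = (3−1)·(3−1) = 4

degrees of freedom = 4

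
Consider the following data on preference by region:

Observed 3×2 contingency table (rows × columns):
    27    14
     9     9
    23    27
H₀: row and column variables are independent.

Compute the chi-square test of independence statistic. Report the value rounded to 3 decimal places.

test statistic = 3.724

Row totals [41, 18, 50], col totals [59, 50], n=109
χ² = (27−22.19)²/22.19 + (14−18.81)²/18.81 + (9−9.74)²/9.74 + (9−8.26)²/8.26 + (23−27.06)²/27.06 + (27−22.94)²/22.94 = 3.7242
df = 2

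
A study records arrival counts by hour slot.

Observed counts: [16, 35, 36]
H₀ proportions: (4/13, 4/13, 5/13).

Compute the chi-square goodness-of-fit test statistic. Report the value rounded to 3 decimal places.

test statistic = 7.056

n = 87; E_i = n·p_i = [26.77, 26.77, 33.46]
χ² = (16−26.77)²/26.77 + (35−26.77)²/26.77 + (36−33.46)²/33.46 = 7.0557
df = 2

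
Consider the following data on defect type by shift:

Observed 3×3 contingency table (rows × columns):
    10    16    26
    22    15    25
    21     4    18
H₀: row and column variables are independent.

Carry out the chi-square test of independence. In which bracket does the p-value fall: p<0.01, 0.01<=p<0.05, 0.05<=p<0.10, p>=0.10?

p-value bracket: 0.01<=p<0.05

Row totals [52, 62, 43], col totals [53, 35, 69], n=157
χ² = (10−17.55)²/17.55 + (16−11.59)²/11.59 + (26−22.85)²/22.85 + (22−20.93)²/20.93 + (15−13.82)²/13.82 + (25−27.25)²/27.25 + (21−14.52)²/14.52 + (4−9.59)²/9.59 + (18−18.90)²/18.90 = 11.8947
df = 4
p-value (upper-tail) = 0.01815
→ bracket: 0.01<=p<0.05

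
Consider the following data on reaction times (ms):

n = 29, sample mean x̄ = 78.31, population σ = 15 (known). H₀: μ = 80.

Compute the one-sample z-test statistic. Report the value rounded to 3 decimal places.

SE = σ/√n = 15/√29 = 2.7854
z = (x̄−μ₀)/SE = (78.31−80)/2.7854 = -0.6067

test statistic = -0.607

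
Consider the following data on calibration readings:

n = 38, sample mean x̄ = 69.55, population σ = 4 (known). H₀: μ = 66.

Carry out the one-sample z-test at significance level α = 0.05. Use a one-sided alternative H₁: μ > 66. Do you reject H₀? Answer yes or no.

reject H₀: yes

SE = σ/√n = 4/√38 = 0.6489
z = (x̄−μ₀)/SE = (69.55−66)/0.6489 = 5.4709
p-value (one-sided, H₁ greater) = 0.00000
At α=0.05: p < α → reject H₀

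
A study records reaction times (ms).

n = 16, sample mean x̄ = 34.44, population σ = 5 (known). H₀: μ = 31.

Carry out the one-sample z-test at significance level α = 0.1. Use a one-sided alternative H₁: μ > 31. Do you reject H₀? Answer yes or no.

reject H₀: yes

SE = σ/√n = 5/√16 = 1.2500
z = (x̄−μ₀)/SE = (34.44−31)/1.2500 = 2.7520
p-value (one-sided, H₁ greater) = 0.00296
At α=0.1: p < α → reject H₀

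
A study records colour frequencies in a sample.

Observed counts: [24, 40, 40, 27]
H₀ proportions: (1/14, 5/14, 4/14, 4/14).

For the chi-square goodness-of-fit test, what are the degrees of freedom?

df = k − 1 = 4 − 1 = 3

degrees of freedom = 3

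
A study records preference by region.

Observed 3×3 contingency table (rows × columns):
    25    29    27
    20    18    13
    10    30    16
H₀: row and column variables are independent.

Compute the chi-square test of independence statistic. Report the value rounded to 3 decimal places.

test statistic = 8.074

Row totals [81, 51, 56], col totals [55, 77, 56], n=188
χ² = (25−23.70)²/23.70 + (29−33.18)²/33.18 + (27−24.13)²/24.13 + (20−14.92)²/14.92 + (18−20.89)²/20.89 + (13−15.19)²/15.19 + (10−16.38)²/16.38 + (30−22.94)²/22.94 + (16−16.68)²/16.68 = 8.0743
df = 4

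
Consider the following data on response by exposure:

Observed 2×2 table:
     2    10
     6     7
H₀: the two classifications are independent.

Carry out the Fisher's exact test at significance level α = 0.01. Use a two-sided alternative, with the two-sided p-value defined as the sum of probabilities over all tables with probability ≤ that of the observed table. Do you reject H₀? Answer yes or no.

Margins: r₁=12, r₂=13, c₁=8, c₂=17, n=25
p_obs = C(12,2)·C(13,6)/C(25,8); sum pmf over tables with pmf ≤ p_obs
p-value (two-sided) = 0.20156
At α=0.01: p ≥ α → fail to reject H₀

reject H₀: no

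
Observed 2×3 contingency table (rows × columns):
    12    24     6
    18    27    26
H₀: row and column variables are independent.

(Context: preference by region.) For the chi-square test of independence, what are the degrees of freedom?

df = (r−1)(c−1) = (2−1)·(3−1) = 2

degrees of freedom = 2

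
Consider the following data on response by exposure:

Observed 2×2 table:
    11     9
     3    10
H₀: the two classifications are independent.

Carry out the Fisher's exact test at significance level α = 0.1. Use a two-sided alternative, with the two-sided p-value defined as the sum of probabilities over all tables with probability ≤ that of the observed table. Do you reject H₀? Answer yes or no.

Margins: r₁=20, r₂=13, c₁=14, c₂=19, n=33
p_obs = C(20,11)·C(13,3)/C(33,14); sum pmf over tables with pmf ≤ p_obs
p-value (two-sided) = 0.08729
At α=0.1: p < α → reject H₀

reject H₀: yes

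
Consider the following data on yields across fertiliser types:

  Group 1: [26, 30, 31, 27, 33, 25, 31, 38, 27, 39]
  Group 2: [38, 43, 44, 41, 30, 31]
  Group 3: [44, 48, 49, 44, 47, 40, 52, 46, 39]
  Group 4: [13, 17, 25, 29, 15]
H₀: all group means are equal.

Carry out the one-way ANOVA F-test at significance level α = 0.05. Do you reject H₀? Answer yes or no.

Group means [30.70, 37.83, 45.44, 19.80], grand mean 34.733
SSB = Σnᵢ(x̄ᵢ−x̄)² = 2367.911; SSW = ΣΣ(x−x̄ᵢ)² = 721.956
MSB = 2367.911/3 = 789.3037; MSW = 721.956/26 = 27.7675
F = MSB/MSW = 28.4254
df = (3, 26)
p-value (upper-tail) = 0.00000
At α=0.05: p < α → reject H₀

reject H₀: yes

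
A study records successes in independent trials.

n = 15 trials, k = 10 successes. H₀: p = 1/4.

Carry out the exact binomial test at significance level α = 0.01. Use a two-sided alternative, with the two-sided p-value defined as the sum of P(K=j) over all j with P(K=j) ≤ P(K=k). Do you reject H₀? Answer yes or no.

reject H₀: yes

Exact binomial: n=15, k=10, p₀=1/4=0.2500
P(X=j) = C(n,j)·p₀^j·(1−p₀)^(n−j); p = Σ P(X=j) over j with P(X=j) ≤ P(X=10)
p-value (two-sided) = 0.00079
At α=0.01: p < α → reject H₀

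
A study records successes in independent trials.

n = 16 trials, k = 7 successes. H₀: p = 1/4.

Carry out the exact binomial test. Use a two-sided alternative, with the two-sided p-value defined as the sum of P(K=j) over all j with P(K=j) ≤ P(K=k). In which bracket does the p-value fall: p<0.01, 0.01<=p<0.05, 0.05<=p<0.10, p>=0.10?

p-value bracket: 0.05<=p<0.10

Exact binomial: n=16, k=7, p₀=1/4=0.2500
P(X=j) = C(n,j)·p₀^j·(1−p₀)^(n−j); p = Σ P(X=j) over j with P(X=j) ≤ P(X=7)
p-value (two-sided) = 0.08958
→ bracket: 0.05<=p<0.10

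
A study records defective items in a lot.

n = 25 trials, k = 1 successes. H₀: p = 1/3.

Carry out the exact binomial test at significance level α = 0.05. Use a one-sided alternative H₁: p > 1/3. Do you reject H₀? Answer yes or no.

Exact binomial: n=25, k=1, p₀=1/3=0.3333
P(X≥1) from Σ C(n,i)·p₀^i·(1−p₀)^(n−i)
p-value (one-sided, H₁ greater) = 0.99996
At α=0.05: p ≥ α → fail to reject H₀

reject H₀: no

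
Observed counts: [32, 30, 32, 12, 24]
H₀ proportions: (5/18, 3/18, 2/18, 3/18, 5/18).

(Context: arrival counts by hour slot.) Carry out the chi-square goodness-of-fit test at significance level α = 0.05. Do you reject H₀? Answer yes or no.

n = 130; E_i = n·p_i = [36.11, 21.67, 14.44, 21.67, 36.11]
χ² = (32−36.11)²/36.11 + (30−21.67)²/21.67 + (32−14.44)²/14.44 + (12−21.67)²/21.67 + (24−36.11)²/36.11 = 33.3846
df = 4
p-value (upper-tail) = 0.00000
At α=0.05: p < α → reject H₀

reject H₀: yes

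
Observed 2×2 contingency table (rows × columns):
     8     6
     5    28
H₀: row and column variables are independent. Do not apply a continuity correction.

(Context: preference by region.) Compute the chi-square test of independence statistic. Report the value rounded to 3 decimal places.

Row totals [14, 33], col totals [13, 34], n=47
χ² = (8−3.87)²/3.87 + (6−10.13)²/10.13 + (5−9.13)²/9.13 + (28−23.87)²/23.87 = 8.6624
df = 1

test statistic = 8.662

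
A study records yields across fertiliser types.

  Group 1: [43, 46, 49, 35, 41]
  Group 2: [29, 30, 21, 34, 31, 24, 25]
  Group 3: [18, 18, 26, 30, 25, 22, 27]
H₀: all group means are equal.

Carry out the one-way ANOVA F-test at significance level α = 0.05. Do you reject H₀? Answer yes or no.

Group means [42.80, 27.71, 23.71], grand mean 30.211
SSB = Σnᵢ(x̄ᵢ−x̄)² = 1131.501; SSW = ΣΣ(x−x̄ᵢ)² = 361.657
MSB = 1131.501/2 = 565.7504; MSW = 361.657/16 = 22.6036
F = MSB/MSW = 25.0292
df = (2, 16)
p-value (upper-tail) = 0.00001
At α=0.05: p < α → reject H₀

reject H₀: yes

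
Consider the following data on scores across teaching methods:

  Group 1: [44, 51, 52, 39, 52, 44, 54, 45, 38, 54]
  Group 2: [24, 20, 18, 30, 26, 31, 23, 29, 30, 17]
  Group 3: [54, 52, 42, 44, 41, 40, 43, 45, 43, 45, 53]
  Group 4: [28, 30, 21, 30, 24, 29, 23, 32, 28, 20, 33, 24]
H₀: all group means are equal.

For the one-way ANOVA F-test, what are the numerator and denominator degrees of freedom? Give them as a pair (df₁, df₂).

k = 4 groups, N = 43 total
df = (k−1, N−k) = (4−1, 43−4) = (3, 39)

degrees of freedom = [3, 39]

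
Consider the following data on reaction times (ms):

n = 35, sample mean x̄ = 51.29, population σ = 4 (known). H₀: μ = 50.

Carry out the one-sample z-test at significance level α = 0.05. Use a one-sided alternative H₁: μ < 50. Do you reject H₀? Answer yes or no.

reject H₀: no

SE = σ/√n = 4/√35 = 0.6761
z = (x̄−μ₀)/SE = (51.29−50)/0.6761 = 1.9079
p-value (one-sided, H₁ less) = 0.97180
At α=0.05: p ≥ α → fail to reject H₀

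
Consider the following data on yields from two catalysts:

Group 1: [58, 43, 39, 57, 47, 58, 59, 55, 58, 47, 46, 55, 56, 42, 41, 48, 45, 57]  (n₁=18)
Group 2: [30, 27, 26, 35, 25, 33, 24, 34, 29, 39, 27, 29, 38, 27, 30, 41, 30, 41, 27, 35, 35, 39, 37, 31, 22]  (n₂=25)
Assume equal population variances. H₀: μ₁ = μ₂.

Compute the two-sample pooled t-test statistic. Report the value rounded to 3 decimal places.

x̄₁=50.611, s₁=6.980, n₁=18
x̄₂=31.640, s₂=5.514, n₂=25
s_p² = [17·6.980² + 24·5.514²]/41 = 38.0009
SE = √(s_p²·(1/18+1/25)) = 1.9056
t = (50.611−31.640)/1.9056 = 9.9556
df = 41

test statistic = 9.956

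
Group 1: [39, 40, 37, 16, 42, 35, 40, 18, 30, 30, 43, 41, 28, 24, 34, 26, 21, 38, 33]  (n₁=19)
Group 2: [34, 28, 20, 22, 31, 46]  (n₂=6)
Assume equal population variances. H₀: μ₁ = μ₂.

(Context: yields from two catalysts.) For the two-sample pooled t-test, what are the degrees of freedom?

df = n₁ + n₂ − 2 = 19 + 6 − 2 = 23

degrees of freedom = 23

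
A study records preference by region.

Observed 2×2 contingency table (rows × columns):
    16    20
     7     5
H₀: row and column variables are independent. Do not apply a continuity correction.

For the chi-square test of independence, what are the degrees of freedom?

df = (r−1)(c−1) = (2−1)·(2−1) = 1

degrees of freedom = 1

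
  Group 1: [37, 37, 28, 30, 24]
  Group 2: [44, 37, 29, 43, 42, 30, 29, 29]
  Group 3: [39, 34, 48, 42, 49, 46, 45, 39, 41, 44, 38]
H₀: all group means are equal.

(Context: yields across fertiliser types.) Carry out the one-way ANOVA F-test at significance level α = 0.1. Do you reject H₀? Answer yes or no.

reject H₀: yes

Group means [31.20, 35.38, 42.27], grand mean 37.667
SSB = Σnᵢ(x̄ᵢ−x̄)² = 484.477; SSW = ΣΣ(x−x̄ᵢ)² = 672.857
MSB = 484.477/2 = 242.2383; MSW = 672.857/21 = 32.0408
F = MSB/MSW = 7.5603
df = (2, 21)
p-value (upper-tail) = 0.00336
At α=0.1: p < α → reject H₀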